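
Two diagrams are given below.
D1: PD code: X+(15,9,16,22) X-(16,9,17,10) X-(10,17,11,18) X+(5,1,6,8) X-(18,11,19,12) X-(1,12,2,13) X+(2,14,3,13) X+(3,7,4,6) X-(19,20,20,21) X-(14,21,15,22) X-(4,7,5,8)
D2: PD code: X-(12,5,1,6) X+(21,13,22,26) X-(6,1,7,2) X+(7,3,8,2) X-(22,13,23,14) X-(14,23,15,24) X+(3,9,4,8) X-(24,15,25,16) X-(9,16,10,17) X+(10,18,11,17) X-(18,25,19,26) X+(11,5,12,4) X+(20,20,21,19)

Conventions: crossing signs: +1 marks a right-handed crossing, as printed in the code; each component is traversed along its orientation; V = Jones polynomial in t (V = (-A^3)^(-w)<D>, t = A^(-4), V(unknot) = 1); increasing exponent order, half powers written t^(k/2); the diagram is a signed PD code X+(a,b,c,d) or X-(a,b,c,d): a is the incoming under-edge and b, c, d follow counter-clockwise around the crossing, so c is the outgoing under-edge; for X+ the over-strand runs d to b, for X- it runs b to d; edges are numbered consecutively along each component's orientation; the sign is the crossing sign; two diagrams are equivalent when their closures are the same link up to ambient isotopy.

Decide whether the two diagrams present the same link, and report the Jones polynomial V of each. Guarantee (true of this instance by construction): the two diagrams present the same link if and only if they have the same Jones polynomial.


equivalent: yes
D1 (bracket A^-7 + A^-3 + A - A^9; 11 crossings at w = -3): V = t^(-9/2) - t^(-5/2) - t^(-3/2) - t^(-1/2)
V(D2) = t^(-9/2) - t^(-5/2) - t^(-3/2) - t^(-1/2)  [13 crossings, <D> = A^-1 + A^3 + A^7 - A^15, w = -1]
observation: all 2 diagrams share one V(t), hence one class


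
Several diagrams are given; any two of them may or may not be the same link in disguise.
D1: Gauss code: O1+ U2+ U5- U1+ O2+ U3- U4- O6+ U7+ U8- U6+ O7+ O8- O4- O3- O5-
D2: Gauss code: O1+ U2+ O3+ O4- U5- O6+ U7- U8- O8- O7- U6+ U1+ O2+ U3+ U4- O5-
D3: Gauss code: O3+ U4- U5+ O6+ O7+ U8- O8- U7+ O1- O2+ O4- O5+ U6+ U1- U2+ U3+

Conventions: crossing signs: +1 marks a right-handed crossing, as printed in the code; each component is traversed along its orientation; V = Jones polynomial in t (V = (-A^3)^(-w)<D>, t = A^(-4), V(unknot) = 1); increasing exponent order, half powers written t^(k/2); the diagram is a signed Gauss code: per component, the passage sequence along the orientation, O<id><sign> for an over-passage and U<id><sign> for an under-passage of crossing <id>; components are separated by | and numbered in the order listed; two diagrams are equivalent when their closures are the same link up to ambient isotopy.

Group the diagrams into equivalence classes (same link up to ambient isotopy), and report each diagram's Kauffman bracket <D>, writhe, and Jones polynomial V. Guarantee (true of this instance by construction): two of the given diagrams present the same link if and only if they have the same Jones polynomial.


classes: {D1, D2, D3}
V(D1) = 1  [8 crossings, <D> = 1, w = 0]
V(D2) = 1  [8 crossings, <D> = 1, w = 0]
V(D3) = 1  (w +2, c 8, <D> = A^6)
insight: one V(t) for all 3 diagrams — one class (guaranteed)


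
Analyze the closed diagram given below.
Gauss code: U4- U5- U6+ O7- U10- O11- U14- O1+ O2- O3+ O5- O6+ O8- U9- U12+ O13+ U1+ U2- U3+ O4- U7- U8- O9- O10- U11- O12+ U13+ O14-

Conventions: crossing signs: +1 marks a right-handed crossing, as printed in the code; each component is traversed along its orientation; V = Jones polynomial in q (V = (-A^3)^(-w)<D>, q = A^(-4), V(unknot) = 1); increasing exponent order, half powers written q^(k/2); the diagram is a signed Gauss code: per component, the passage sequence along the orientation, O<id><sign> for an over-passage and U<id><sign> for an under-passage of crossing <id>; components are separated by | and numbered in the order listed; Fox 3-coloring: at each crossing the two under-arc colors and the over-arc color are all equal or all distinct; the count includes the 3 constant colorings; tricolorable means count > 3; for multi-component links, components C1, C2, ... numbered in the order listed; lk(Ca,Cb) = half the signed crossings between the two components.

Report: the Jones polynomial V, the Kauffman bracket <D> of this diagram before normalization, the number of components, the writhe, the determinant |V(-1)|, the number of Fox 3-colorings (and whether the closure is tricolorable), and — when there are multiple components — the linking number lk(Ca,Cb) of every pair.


V(q) = -q^-8 + 3q^-7 - 5q^-6 + 6q^-5 - 7q^-4 + 7q^-3 - 5q^-2 + 4q^-1 - 1
bracket: -A^-12 + 4A^-8 - 5A^-4 + 7 - 7A^4 + 6A^8 - 5A^12 + 3A^16 - A^20, w = -4
1 component, writhe -4, over 14 crossings
det 39, colorings 9 of 3^14 — tricolorable
observation: V spans 8 powers of q: at least 8 crossings in any diagram


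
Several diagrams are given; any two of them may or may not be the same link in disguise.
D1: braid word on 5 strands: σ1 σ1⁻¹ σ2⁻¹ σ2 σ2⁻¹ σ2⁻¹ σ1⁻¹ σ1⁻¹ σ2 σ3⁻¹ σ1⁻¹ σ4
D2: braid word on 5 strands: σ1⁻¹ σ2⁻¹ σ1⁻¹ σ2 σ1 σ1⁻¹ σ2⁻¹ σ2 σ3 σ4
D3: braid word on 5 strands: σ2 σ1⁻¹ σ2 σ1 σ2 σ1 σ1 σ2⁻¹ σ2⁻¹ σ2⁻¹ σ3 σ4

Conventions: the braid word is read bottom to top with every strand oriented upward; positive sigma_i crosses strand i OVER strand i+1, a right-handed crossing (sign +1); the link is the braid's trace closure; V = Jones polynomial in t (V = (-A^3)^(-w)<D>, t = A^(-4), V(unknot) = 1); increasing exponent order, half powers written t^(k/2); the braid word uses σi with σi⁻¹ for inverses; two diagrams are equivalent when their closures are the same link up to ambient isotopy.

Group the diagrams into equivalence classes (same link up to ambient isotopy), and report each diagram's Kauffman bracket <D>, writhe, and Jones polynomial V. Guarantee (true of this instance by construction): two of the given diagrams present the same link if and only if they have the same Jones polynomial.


equivalence classes: {D1} | {D2} | {D3}
D1 (bracket A^-8 - A^-4 + 2 - A^4 + A^8 - A^12; 12 crossings at w = -4): V = -t^-6 + t^-5 - t^-4 + 2t^-3 - t^-2 + t^-1
D2 (bracket 1; 10 crossings at w = 0): V = 1
V(D3) = t + t^3 - t^4  [12 crossings, <D> = -A^-4 + 1 + A^8, w = +4]
key observation: 3 classes among 3 diagrams; unequal V(t) rules out equality


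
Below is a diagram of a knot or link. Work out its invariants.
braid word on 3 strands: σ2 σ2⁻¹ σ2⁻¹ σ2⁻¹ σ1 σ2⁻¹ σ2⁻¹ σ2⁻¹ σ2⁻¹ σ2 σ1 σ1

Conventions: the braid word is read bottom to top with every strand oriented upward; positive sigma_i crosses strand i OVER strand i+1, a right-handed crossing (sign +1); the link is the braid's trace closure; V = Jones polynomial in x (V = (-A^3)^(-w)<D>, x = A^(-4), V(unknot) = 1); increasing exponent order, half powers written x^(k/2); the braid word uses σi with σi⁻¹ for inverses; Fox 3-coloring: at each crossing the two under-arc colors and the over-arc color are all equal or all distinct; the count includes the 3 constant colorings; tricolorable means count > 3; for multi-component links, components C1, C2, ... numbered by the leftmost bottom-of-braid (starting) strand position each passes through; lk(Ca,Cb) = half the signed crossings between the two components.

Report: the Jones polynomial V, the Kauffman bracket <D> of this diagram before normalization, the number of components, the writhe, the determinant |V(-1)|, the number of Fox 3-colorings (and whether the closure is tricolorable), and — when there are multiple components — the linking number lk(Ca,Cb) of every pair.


V = -x^-6 + 2x^-5 - 4x^-4 + 5x^-3 - 4x^-2 + 5x^-1 - 3 + 2x - x^2
<D> = -A^-14 + 2A^-10 - 3A^-6 + 5A^-2 - 4A^2 + 5A^6 - 4A^10 + 2A^14 - A^18 (w = -2)
1 component over 12 crossings, w = -2
9 Fox colorings among 3^12, |V(-1)| = 27: tricolorable
why: |V(-1)| = 27: so tricolorable, since 3 divides 27


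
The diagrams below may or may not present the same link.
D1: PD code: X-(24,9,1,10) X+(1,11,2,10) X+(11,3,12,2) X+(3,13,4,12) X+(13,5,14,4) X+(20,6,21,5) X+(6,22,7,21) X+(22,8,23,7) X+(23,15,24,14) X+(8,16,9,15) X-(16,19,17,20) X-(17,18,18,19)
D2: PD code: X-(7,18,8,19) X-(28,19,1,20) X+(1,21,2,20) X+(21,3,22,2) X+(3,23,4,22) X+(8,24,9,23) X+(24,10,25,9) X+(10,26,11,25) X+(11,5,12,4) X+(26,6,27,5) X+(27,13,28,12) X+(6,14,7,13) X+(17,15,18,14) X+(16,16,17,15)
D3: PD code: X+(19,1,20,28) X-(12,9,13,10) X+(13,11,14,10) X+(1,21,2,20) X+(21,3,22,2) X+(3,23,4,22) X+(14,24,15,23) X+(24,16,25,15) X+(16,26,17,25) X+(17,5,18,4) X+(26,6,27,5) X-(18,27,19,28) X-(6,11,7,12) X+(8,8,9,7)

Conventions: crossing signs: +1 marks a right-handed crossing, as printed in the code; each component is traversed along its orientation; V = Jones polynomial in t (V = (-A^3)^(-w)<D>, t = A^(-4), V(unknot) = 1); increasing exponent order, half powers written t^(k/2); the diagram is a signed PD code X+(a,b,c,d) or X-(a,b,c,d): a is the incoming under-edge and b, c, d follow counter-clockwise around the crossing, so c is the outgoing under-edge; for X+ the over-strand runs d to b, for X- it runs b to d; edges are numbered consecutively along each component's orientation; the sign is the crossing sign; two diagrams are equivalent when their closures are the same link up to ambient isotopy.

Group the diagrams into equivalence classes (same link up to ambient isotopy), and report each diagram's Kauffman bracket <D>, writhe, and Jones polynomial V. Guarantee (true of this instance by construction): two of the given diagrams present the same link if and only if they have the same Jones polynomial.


grouping into links: {D1, D2, D3}
V(D1) = t^3 + t^5 - t^6 + t^7 - t^8 + t^9 - t^10  (w +6, c 12, <D> = -A^-22 + A^-18 - A^-14 + A^-10 - A^-6 + A^-2 + A^6)
V(D2) = t^3 + t^5 - t^6 + t^7 - t^8 + t^9 - t^10  [14 crossings, <D> = -A^-10 + A^-6 - A^-2 + A^2 - A^6 + A^10 + A^18, w = +10]
D3 (bracket -A^-16 + A^-12 - A^-8 + A^-4 - 1 + A^4 + A^12; 14 crossings at w = +8): V = t^3 + t^5 - t^6 + t^7 - t^8 + t^9 - t^10
why: all 3 diagrams share one V(t), hence one class


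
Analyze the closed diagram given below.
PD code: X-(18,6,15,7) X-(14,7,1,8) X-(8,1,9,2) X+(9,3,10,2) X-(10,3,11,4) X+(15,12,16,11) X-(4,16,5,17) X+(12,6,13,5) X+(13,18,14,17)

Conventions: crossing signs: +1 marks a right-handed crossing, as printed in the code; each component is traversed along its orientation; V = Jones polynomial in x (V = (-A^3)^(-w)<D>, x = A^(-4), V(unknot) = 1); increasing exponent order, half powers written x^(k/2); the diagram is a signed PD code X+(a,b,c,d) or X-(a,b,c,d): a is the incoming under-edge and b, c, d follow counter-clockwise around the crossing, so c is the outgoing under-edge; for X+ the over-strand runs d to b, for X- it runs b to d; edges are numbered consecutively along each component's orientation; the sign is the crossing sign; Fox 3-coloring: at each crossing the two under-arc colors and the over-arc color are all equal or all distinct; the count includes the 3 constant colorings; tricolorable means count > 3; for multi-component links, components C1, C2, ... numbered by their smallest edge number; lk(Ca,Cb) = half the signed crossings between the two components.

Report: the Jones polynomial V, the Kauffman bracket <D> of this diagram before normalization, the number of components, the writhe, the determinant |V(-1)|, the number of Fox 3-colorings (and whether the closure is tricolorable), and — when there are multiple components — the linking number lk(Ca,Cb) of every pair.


Jones polynomial: V(x) = x^(-7/2) - 2x^(-5/2) + x^(-3/2) - 2x^(-1/2) + x^(1/2) - x^(3/2)
<D> = A^-9 - A^-5 + 2A^-1 - A^3 + 2A^7 - A^11; writhe -1
components 2, writhe -1 (9 crossings)
linking number lk(C1,C2) = 0
3-colorings: 3 of 3^9, det 8 — not tricolorable
note: w = -1 (over 9 crossings) is diagram-only; (-A^3)^(1) removes it from V


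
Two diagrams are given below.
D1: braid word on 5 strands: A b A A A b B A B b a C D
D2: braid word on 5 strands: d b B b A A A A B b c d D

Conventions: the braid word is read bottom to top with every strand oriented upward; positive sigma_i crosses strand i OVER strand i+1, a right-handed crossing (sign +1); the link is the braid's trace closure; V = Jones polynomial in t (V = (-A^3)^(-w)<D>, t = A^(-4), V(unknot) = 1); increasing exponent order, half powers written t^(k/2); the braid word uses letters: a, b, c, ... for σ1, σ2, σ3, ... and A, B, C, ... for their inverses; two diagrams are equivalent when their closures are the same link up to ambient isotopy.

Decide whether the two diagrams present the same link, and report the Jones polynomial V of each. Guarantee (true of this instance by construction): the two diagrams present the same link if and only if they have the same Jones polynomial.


same link: yes
V(D1) = -t^(-11/2) + t^(-9/2) - t^(-7/2) - t^(-3/2)  [13 crossings, <D> = A^-9 + A^-1 - A^3 + A^7, w = -5]
D2 (bracket A^3 + A^11 - A^15 + A^19; 13 crossings at w = -1): V = -t^(-11/2) + t^(-9/2) - t^(-7/2) - t^(-3/2)
note: from 13 to 13 crossings by R-moves: one link, two diagrams


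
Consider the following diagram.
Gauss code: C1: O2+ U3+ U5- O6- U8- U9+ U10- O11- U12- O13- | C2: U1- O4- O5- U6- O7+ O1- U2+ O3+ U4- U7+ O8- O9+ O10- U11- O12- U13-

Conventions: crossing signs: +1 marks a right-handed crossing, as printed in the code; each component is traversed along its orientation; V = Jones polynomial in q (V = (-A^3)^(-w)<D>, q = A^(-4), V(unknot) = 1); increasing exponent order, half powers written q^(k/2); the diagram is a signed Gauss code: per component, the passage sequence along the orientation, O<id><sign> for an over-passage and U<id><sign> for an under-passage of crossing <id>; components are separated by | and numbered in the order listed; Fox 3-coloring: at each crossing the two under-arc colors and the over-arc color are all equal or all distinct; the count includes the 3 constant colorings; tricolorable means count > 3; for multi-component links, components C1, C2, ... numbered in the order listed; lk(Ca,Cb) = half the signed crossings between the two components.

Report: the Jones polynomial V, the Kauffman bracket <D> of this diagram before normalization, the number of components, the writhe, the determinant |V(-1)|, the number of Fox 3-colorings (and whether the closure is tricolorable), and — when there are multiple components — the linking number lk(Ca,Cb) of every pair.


V(q) = -q^(-19/2) + 2q^(-17/2) - 3q^(-15/2) + 5q^(-13/2) - 6q^(-11/2) + 6q^(-9/2) - 6q^(-7/2) + 3q^(-5/2) - 3q^(-3/2) + q^(-1/2)
bracket: -A^-13 + 3A^-9 - 3A^-5 + 6A^-1 - 6A^3 + 6A^7 - 5A^11 + 3A^15 - 2A^19 + A^23, w = -5
2 components, writhe -5, over 13 crossings
lk(C1,C2) = -2
det 36, colorings 9 of 3^13 — tricolorable
observation: w = -5 shifts under R1 moves; the (-A^3)^(5) factor cancels that in V


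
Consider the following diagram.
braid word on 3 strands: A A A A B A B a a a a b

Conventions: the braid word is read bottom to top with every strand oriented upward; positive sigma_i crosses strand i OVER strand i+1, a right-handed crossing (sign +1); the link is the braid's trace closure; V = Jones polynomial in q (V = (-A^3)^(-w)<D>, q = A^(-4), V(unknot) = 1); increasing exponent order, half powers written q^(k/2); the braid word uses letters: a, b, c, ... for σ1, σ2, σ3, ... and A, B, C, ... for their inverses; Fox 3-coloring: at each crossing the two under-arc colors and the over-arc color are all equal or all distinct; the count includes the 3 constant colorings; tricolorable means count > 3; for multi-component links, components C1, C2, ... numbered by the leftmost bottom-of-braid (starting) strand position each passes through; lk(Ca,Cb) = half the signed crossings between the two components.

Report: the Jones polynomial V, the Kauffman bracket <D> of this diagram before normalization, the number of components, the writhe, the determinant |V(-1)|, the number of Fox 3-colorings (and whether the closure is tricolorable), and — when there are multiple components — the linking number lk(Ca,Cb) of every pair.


Jones polynomial: V(q) = -q^-6 + q^-5 - 2q^-4 + 3q^-3 - 2q^-2 + 3q^-1 - 1 + q - q^2
<D> = -A^-14 + A^-10 - A^-6 + 3A^-2 - 2A^2 + 3A^6 - 2A^10 + A^14 - A^18; writhe -2
components 1, writhe -2 (12 crossings)
3-colorings: 9 of 3^12, det 15 — tricolorable
note: |V(-1)| = 15: so tricolorable, since 3 divides 15


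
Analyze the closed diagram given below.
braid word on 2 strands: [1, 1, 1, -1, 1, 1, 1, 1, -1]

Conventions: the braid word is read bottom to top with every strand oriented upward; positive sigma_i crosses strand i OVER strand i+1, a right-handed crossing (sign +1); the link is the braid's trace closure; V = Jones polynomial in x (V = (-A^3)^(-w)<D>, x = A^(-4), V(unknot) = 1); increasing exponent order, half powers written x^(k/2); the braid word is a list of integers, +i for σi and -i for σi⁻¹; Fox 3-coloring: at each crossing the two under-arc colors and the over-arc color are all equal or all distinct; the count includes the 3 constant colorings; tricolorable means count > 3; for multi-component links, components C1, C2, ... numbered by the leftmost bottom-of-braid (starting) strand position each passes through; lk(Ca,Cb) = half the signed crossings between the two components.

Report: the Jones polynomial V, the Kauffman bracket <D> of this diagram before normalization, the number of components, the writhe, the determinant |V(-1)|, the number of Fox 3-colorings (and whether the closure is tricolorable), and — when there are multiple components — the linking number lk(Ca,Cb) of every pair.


Jones polynomial: V(x) = x^2 + x^4 - x^5 + x^6 - x^7
<D> = A^-13 - A^-9 + A^-5 - A^-1 - A^7; writhe +5
components 1, writhe +5 (9 crossings)
3-colorings: 3 of 3^9, det 5 — not tricolorable
note: |V(-1)| = 5: so not tricolorable, since 3 does not divide 5


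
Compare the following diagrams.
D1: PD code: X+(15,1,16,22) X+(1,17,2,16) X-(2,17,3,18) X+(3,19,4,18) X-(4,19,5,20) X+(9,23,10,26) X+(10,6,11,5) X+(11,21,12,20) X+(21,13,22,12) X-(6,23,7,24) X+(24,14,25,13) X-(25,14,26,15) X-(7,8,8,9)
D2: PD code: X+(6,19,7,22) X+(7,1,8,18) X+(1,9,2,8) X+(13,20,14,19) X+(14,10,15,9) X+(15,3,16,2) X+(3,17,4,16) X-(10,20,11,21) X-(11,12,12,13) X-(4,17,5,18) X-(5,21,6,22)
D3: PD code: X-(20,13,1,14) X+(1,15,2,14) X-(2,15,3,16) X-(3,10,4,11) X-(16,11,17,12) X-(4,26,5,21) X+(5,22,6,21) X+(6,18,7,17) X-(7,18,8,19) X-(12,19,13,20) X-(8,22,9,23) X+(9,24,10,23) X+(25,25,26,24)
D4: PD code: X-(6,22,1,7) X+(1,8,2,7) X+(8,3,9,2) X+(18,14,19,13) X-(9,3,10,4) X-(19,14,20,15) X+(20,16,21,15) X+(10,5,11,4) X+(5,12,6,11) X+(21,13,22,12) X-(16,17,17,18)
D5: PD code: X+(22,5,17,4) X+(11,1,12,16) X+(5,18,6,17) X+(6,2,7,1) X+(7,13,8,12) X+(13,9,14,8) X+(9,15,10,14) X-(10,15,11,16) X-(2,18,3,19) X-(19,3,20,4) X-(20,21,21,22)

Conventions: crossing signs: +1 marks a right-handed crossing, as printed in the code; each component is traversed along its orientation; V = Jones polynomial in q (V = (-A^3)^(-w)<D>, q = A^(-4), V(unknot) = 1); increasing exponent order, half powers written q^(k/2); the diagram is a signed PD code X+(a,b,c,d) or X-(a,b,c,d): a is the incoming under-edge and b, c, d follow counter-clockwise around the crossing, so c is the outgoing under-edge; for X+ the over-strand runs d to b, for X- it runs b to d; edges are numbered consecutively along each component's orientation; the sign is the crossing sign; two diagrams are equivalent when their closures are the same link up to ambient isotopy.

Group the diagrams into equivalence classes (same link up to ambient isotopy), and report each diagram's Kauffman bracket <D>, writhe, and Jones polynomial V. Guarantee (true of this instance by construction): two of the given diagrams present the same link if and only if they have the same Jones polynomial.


classes: {D1, D2, D5} | {D3} | {D4}
V(D1) = -q^(1/2) - q^(3/2) - q^(5/2) + q^(9/2)  [13 crossings, <D> = -A^-9 + A^-1 + A^3 + A^7, w = +3]
V(D2) = -q^(1/2) - q^(3/2) - q^(5/2) + q^(9/2)  [11 crossings, <D> = -A^-9 + A^-1 + A^3 + A^7, w = +3]
V(D3) = q^(-9/2) - q^(-5/2) - q^(-3/2) - q^(-1/2)  (w -3, c 13, <D> = A^-7 + A^-3 + A - A^9)
V(D4) = -q^(1/2) - q^(5/2)  (w +3, c 11, <D> = A^-1 + A^7)
V(D5) = -q^(1/2) - q^(3/2) - q^(5/2) + q^(9/2)  (w +3, c 11, <D> = -A^-9 + A^-1 + A^3 + A^7)
note: 3 classes among 5 diagrams; unequal V(q) rules out equality


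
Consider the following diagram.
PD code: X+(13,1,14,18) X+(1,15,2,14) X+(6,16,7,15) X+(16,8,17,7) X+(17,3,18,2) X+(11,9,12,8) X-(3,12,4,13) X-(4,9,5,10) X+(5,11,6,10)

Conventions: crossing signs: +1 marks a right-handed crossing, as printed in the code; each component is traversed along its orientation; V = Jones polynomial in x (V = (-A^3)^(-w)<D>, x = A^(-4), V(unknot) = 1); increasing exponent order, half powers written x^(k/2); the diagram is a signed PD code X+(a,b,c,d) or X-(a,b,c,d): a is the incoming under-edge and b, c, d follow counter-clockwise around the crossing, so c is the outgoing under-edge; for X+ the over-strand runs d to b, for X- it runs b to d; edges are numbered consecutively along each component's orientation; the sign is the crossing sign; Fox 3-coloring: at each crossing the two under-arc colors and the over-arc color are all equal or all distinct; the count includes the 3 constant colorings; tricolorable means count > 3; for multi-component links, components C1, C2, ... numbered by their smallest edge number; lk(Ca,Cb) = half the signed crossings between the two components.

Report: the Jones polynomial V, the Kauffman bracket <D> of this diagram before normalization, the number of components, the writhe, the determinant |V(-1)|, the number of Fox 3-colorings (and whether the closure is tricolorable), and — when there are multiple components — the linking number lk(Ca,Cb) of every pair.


V(x) = x - x^2 + 2x^3 - x^4 + x^5 - x^6
bracket: A^-9 - A^-5 + A^-1 - 2A^3 + A^7 - A^11, w = +5
1 component, writhe +5, over 9 crossings
det 7, colorings 3 of 3^9 — not tricolorable
observation: the span of V is 5, forcing >= 5 crossings in any diagram


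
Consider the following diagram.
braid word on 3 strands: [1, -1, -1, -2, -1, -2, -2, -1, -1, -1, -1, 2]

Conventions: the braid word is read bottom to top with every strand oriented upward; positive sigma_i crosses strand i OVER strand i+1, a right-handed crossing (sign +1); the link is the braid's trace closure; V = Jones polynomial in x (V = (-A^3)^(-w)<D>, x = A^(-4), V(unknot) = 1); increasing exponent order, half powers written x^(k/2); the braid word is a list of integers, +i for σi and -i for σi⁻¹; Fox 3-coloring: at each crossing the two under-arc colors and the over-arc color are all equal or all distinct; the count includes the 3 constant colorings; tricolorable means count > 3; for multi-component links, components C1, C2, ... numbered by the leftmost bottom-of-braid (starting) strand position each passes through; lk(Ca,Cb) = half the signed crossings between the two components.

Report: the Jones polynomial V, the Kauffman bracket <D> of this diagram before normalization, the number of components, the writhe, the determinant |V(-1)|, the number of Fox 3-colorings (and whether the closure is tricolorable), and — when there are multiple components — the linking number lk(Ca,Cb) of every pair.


Jones polynomial: V(x) = x^-11 - 2x^-10 + 2x^-9 - 3x^-8 + 2x^-7 - 2x^-6 + 2x^-5 + x^-3
<D> = A^-12 + 2A^-4 - 2 + 2A^4 - 3A^8 + 2A^12 - 2A^16 + A^20; writhe -8
components 1, writhe -8 (12 crossings)
3-colorings: 9 of 3^12, det 15 — tricolorable
note: the word shrinks to σ1⁻¹ σ2⁻¹ σ1⁻¹ σ2⁻¹ σ2⁻¹ σ1⁻¹ σ1⁻¹ σ1⁻¹ σ1⁻¹ σ2 after cancelling


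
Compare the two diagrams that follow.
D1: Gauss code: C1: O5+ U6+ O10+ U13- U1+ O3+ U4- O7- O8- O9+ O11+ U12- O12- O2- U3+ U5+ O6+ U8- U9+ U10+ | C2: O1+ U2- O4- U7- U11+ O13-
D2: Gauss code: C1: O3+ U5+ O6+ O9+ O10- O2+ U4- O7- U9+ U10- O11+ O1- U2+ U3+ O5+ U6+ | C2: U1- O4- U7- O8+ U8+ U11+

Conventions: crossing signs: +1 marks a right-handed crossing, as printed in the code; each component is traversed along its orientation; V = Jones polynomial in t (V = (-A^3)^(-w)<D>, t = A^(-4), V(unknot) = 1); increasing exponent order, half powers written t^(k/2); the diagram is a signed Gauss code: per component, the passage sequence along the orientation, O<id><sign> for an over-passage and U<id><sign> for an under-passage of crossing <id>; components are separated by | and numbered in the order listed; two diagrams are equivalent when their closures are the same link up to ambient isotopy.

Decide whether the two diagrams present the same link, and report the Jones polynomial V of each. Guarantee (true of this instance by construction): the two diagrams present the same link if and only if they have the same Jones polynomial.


equivalent: yes
V(D1) = -t^(-3/2) - 2t^(1/2) + t^(3/2) - t^(5/2) + t^(7/2)  (w +1, c 13, <D> = -A^-11 + A^-7 - A^-3 + 2A + A^9)
V(D2) = -t^(-3/2) - 2t^(1/2) + t^(3/2) - t^(5/2) + t^(7/2)  [11 crossings, <D> = -A^-5 + A^-1 - A^3 + 2A^7 + A^15, w = +3]
key observation: Reidemeister moves carry D1 (13 crossings) to D2 (11)


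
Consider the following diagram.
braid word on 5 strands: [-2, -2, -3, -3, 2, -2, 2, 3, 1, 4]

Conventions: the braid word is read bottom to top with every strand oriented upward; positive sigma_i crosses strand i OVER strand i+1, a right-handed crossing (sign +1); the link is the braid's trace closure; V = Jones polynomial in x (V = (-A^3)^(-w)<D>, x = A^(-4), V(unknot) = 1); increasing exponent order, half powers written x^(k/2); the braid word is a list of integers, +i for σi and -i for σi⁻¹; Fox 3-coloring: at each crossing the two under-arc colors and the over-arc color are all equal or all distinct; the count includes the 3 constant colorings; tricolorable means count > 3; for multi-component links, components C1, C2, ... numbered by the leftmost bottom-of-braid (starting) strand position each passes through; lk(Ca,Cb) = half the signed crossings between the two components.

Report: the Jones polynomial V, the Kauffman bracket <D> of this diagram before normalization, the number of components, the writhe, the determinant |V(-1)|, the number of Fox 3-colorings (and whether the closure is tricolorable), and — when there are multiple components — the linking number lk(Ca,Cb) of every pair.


V = -x^-4 + x^-3 + x^-1
<D> = A^4 + A^12 - A^16 (w = 0)
1 component over 10 crossings, w = 0
9 Fox colorings among 3^10, |V(-1)| = 3: tricolorable
why: w = 0 shifts under R1 moves; the (-A^3)^(0) factor cancels that in V


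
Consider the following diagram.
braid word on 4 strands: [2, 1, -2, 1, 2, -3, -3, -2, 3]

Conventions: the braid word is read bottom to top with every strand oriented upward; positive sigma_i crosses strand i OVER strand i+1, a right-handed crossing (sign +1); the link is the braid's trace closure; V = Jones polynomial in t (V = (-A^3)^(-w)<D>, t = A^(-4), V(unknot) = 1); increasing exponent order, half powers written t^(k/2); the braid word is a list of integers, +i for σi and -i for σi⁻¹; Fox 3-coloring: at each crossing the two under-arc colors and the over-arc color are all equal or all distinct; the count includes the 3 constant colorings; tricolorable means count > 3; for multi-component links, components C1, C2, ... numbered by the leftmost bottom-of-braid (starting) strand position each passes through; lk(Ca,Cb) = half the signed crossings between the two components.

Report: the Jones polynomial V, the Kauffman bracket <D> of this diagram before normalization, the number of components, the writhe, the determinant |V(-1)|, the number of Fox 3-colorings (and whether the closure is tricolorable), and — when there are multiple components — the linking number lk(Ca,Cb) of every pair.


V(t) = t^-2 - t^-1 + 2 - 2t + t^2 - t^3 + t^4
bracket: -A^-13 + A^-9 - A^-5 + 2A^-1 - 2A^3 + A^7 - A^11, w = +1
1 component, writhe +1, over 9 crossings
det 9, colorings 9 of 3^9 — tricolorable
observation: V spans 6 powers of t: at least 6 crossings in any diagram


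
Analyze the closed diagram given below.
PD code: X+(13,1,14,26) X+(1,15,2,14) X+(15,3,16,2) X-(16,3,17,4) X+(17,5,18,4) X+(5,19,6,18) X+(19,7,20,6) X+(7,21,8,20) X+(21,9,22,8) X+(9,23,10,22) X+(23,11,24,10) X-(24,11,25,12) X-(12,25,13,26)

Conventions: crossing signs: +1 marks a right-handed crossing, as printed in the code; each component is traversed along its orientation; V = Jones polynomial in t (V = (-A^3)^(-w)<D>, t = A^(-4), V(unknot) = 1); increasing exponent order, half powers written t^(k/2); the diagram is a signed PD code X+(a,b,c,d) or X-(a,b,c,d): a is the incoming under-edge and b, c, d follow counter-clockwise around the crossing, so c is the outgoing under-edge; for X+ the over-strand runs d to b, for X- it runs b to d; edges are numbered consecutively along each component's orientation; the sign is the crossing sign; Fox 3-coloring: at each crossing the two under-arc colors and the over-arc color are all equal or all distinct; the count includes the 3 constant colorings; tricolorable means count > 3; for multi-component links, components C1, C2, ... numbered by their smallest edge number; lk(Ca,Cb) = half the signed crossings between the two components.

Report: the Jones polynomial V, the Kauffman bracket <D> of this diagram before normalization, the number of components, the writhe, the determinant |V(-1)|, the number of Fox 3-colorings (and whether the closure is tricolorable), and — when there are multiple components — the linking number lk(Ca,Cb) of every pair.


V(t) = t^3 + t^5 - t^6 + t^7 - t^8 + t^9 - t^10
bracket: A^-19 - A^-15 + A^-11 - A^-7 + A^-3 - A - A^9, w = +7
1 component, writhe +7, over 13 crossings
det 7, colorings 3 of 3^13 — not tricolorable
observation: w = +7 (over 13 crossings) is diagram-only; (-A^3)^(-7) removes it from V


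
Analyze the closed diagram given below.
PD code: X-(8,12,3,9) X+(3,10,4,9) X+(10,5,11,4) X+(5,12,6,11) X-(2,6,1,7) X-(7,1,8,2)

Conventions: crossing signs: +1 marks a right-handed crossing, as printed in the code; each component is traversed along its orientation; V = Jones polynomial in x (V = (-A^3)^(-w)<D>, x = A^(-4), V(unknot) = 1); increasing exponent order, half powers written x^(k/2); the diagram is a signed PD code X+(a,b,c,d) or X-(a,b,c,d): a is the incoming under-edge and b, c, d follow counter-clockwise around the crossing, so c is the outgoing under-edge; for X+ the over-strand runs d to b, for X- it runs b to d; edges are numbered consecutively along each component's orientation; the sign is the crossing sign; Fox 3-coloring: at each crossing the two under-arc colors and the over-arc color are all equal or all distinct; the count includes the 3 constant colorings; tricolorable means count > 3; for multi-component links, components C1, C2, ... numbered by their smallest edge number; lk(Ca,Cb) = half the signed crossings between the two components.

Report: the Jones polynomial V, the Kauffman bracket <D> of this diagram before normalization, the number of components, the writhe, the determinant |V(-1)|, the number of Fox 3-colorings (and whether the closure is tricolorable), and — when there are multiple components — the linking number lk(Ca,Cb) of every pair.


V = x^-2 + 2 + x^2
<D> = A^-8 + 2 + A^8 (w = 0)
3 components over 6 crossings, w = 0
lk(C1,C2): -1
lk(C1,C3) = 0
linking number lk(C2,C3) = +1
3 Fox colorings among 3^6, |V(-1)| = 4: not tricolorable
why: the 3 component pairs carry total linking 0


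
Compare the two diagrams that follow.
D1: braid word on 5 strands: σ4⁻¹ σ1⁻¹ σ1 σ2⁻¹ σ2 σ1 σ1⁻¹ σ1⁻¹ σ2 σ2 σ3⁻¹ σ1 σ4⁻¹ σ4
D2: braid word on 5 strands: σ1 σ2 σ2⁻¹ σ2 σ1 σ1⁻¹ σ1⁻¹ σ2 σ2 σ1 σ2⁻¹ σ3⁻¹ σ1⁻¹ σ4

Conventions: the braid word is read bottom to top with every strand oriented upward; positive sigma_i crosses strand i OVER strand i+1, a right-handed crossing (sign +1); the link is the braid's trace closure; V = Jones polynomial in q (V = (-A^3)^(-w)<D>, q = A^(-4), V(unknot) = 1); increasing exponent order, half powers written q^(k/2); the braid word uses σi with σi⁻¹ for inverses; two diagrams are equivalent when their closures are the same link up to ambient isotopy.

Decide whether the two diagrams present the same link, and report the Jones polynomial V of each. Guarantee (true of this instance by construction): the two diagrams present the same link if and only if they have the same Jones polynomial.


equivalent: yes
D1 (bracket A^-12 + A^-8 + A^-4 + 1; 14 crossings at w = 0): V = 1 + q + q^2 + q^3
V(D2) = 1 + q + q^2 + q^3  [14 crossings, <D> = A^-6 + A^-2 + A^2 + A^6, w = +2]
observation: all 2 diagrams share one V(q), hence one class


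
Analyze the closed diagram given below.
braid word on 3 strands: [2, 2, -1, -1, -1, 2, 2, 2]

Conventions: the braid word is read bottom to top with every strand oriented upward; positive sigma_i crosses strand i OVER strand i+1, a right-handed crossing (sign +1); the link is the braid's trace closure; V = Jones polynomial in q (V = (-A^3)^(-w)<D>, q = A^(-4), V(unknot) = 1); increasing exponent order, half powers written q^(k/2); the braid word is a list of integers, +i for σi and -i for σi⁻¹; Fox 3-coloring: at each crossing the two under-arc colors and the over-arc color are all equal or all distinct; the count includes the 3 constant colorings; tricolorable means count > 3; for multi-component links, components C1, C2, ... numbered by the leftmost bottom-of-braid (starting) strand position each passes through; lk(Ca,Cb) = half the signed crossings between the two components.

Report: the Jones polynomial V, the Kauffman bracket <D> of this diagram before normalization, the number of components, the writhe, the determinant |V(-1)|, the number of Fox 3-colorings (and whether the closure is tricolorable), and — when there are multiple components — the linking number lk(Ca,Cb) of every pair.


V(q) = -q^-2 + q^-1 - 1 + 3q - 2q^2 + 3q^3 - 2q^4 + q^5 - q^6
bracket: -A^-18 + A^-14 - 2A^-10 + 3A^-6 - 2A^-2 + 3A^2 - A^6 + A^10 - A^14, w = +2
1 component, writhe +2, over 8 crossings
det 15, colorings 9 of 3^8 — tricolorable
observation: the span of V is 8, forcing >= 8 crossings in any diagram


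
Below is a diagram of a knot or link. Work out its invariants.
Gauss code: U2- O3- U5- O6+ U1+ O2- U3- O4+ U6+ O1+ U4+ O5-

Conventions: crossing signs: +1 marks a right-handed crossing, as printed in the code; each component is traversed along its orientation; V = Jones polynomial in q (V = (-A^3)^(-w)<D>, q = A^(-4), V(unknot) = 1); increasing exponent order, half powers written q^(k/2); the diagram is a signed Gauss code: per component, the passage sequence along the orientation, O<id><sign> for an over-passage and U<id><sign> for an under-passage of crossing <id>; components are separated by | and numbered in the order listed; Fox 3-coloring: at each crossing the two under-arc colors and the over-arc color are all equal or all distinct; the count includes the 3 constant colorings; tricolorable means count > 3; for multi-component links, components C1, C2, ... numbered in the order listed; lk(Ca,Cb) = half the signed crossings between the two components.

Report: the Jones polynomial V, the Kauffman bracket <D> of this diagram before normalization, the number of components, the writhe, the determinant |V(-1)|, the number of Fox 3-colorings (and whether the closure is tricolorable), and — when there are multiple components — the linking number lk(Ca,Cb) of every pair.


Jones polynomial: V(q) = -q^-3 + 2q^-2 - 2q^-1 + 3 - 2q + 2q^2 - q^3
<D> = -A^-12 + 2A^-8 - 2A^-4 + 3 - 2A^4 + 2A^8 - A^12; writhe 0
components 1, writhe 0 (6 crossings)
3-colorings: 3 of 3^6, det 13 — not tricolorable
note: w = 0 shifts under R1 moves; the (-A^3)^(0) factor cancels that in V


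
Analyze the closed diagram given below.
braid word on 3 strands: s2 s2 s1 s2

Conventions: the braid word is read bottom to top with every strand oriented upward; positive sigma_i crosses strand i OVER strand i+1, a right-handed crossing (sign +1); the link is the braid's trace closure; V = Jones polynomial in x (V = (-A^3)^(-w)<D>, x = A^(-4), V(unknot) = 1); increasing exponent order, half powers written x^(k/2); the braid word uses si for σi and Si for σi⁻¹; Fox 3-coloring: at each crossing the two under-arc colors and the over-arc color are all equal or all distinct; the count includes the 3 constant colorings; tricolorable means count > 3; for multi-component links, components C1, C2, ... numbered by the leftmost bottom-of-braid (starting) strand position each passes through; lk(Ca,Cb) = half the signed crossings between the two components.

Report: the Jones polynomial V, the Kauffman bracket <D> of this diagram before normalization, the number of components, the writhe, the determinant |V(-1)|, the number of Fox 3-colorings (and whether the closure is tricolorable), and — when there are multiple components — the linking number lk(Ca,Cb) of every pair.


V(x) = x + x^3 - x^4
bracket: -A^-4 + 1 + A^8, w = +4
1 component, writhe +4, over 4 crossings
det 3, colorings 9 of 3^4 — tricolorable
observation: w = +4 (over 4 crossings) is diagram-only; (-A^3)^(-4) removes it from V


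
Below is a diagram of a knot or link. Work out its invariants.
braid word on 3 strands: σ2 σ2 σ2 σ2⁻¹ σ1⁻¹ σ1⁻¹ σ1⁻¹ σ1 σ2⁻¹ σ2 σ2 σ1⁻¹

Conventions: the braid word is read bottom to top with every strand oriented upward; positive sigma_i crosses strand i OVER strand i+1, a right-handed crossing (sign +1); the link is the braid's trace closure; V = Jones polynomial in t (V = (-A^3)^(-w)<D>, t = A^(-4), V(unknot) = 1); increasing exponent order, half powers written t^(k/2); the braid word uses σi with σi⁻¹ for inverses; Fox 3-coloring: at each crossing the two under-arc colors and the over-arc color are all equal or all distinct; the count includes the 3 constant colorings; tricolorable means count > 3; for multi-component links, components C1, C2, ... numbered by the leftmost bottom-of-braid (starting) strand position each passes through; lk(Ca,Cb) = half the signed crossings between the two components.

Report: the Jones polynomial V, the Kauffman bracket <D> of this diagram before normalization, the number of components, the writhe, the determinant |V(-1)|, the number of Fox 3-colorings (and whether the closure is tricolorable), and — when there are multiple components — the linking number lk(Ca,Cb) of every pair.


V = -t^-3 + 2t^-2 - 2t^-1 + 3 - 2t + 2t^2 - t^3
<D> = -A^-12 + 2A^-8 - 2A^-4 + 3 - 2A^4 + 2A^8 - A^12 (w = 0)
1 component over 12 crossings, w = 0
3 Fox colorings among 3^12, |V(-1)| = 13: not tricolorable
why: V is palindromic (span 6, det 13): t -> 1/t fixes it; necessary, not sufficient, for amphichirality


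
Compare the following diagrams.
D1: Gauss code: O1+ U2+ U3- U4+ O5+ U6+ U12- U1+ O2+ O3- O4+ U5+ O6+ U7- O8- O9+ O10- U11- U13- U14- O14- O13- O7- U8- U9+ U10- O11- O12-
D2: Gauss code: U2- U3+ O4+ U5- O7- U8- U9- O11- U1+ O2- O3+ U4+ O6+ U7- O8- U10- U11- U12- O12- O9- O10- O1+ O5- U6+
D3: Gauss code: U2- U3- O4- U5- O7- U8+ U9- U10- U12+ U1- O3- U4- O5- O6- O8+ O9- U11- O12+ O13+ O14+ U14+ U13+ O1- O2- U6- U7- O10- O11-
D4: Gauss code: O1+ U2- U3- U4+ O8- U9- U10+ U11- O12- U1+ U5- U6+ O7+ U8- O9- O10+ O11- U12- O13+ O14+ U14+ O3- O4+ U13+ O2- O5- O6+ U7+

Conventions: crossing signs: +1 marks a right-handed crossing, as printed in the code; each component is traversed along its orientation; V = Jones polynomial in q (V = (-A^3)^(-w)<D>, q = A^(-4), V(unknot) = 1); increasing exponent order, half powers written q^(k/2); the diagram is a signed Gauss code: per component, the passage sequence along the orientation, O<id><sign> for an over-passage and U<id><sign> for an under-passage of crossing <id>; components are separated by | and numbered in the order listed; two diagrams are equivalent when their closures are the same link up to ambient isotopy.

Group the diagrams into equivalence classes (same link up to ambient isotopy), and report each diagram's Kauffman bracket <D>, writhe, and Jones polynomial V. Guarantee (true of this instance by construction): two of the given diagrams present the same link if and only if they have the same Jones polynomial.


equivalence classes: {D1} | {D2, D4} | {D3}
D1 (bracket -A^-18 + A^-14 - A^-10 + 3A^-6 - A^-2 + A^2 - A^6; 14 crossings at w = -2): V = -q^-3 + q^-2 - q^-1 + 3 - q + q^2 - q^3
V(D2) = q^-5 - 2q^-4 + 2q^-3 - 2q^-2 + 2q^-1 - 1 + q  (w -4, c 12, <D> = A^-16 - A^-12 + 2A^-8 - 2A^-4 + 2 - 2A^4 + A^8)
D3 (bracket A^-6 + A^2 - A^14; 14 crossings at w = -6): V = -q^-8 + q^-5 + q^-3
V(D4) = q^-5 - 2q^-4 + 2q^-3 - 2q^-2 + 2q^-1 - 1 + q  [14 crossings, <D> = A^-4 - 1 + 2A^4 - 2A^8 + 2A^12 - 2A^16 + A^20, w = 0]
key observation: V(q) takes 3 values over 4 diagrams, fixing the grouping
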